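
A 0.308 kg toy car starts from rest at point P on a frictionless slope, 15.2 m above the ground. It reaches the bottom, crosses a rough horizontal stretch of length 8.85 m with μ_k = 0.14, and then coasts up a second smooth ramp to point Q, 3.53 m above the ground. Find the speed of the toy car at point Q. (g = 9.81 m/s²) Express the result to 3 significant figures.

v = 14.3 m/s

Energy at P: mgh₁ = (0.308)(9.81)(15.2) = 45.926 J
Friction loss: W_f = μ_k mg d = 3.744 J
At Q: ½mv² + mgh₂ = mgh₁ − W_f
½mv² = 45.926 − 3.744 − 10.666 = 31.517 J
v = √(2 × 31.517/0.308) = 14.31 m/s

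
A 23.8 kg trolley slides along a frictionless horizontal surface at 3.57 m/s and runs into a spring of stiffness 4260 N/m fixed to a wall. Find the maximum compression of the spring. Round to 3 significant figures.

x = 0.267 m

All KE is stored as spring PE at maximum compression: ½mv² = ½kx²
x = v√(m/k) = 3.57 × √(23.8/4260) = 0.2668 m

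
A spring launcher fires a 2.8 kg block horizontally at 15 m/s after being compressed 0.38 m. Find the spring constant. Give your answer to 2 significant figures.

Spring PE at full compression equals KE at release: ½kx² = ½mv²
k = mv²/x² = (2.8)(15)²/(0.38)² = 4363 N/m

k = 4400 N/m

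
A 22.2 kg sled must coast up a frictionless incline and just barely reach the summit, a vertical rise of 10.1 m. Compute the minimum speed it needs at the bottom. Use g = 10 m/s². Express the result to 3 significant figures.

v = 14.2 m/s

At the top it is momentarily at rest, so all KE converts to PE: ½mv² = mgh
v = √(2gh) = √(2 × 10 × 10.1) = 14.21 m/s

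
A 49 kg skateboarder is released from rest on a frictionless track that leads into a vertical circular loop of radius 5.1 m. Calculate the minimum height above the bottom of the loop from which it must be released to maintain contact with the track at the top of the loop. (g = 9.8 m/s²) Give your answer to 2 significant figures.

At the top, for minimum speed gravity alone supplies the centripetal force: mg = mv_top²/r ⇒ v_top² = gr = 49.98 m²/s²
Energy conservation from release height h to the top (height 2r): mgh = ½mv_top² + mg(2r)
h = v_top²/(2g) + 2r = r/2 + 2r = 5r/2 = 12.75 m

h = 13 m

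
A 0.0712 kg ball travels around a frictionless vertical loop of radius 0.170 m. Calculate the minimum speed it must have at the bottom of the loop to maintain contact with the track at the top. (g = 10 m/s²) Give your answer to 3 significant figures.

v = 2.92 m/s

At the top: mg = mv_top²/r ⇒ v_top² = gr = 1.700 m²/s²
Energy from bottom to top (height 2r): ½mv_bot² = ½mv_top² + mg(2r)
v_bot² = gr + 4gr = 5gr = 8.500
v_bot = √(5gr) = 2.915 m/s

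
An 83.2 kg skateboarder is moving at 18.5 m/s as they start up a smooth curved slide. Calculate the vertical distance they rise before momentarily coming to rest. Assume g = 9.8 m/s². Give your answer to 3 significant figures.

Setting KE at the bottom equal to PE gained: ½mv² = mgh
h = v²/(2g) = 18.5²/(2 × 9.8) = 17.46 m

h = 17.5 m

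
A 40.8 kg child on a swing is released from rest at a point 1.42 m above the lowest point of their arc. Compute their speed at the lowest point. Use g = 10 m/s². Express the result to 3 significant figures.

By conservation of mechanical energy, mgh = ½mv²
v = √(2gh) = √(2 × 10 × 1.42) = √28.400 = 5.329 m/s

v = 5.33 m/s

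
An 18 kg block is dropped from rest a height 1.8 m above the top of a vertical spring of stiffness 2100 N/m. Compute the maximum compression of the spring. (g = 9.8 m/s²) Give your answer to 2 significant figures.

Measuring PE from the top of the relaxed spring, at max compression the block has dropped H + x with zero KE, so:
mg(H + x) = ½kx²
½(2100)x² − (18)(9.8)x − (18)(9.8)(1.8) = 0
1050x² − 176.4x − 317.5 = 0
x = [176.4 + √(31117 + 1.3336e+06)]/(2 × 1050) = 0.6403 m

x = 0.64 m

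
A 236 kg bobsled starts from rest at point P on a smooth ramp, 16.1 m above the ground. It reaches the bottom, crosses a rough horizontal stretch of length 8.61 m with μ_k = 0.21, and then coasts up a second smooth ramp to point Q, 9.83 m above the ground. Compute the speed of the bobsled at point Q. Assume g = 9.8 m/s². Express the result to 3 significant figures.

Energy at P: mgh₁ = (236)(9.8)(16.1) = 37236 J
Friction loss: W_f = μ_k mg d = 4182 J
At Q: ½mv² + mgh₂ = mgh₁ − W_f
½mv² = 37236 − 4182 − 22735 = 10319 J
v = √(2 × 10319/236) = 9.352 m/s

v = 9.35 m/s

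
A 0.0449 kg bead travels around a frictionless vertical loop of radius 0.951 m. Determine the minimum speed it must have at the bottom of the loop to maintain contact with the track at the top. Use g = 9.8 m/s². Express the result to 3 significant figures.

At the top: mg = mv_top²/r ⇒ v_top² = gr = 9.320 m²/s²
Energy from bottom to top (height 2r): ½mv_bot² = ½mv_top² + mg(2r)
v_bot² = gr + 4gr = 5gr = 46.60
v_bot = √(5gr) = 6.826 m/s

v = 6.83 m/s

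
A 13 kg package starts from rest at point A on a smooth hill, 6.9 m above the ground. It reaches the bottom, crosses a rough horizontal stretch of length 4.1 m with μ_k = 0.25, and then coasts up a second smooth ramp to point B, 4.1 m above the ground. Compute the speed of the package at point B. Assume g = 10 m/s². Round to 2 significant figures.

v = 6.0 m/s

Energy at A: mgh₁ = (13)(10)(6.9) = 897.00 J
Friction loss: W_f = μ_k mg d = 133.2 J
At B: ½mv² + mgh₂ = mgh₁ − W_f
½mv² = 897.00 − 133.2 − 533.00 = 230.75 J
v = √(2 × 230.75/13) = 5.958 m/s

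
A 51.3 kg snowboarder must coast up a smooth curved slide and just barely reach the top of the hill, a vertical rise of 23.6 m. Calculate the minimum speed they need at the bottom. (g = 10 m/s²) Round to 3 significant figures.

At the top they are momentarily at rest, so all KE converts to PE: ½mv² = mgh
v = √(2gh) = √(2 × 10 × 23.6) = 21.73 m/s

v = 21.7 m/s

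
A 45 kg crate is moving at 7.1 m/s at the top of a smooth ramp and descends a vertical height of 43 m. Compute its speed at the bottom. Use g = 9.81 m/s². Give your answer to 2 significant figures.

Mechanical energy is conserved (no friction): ½mv₀² + mgh = ½mv²
v² = v₀² + 2gh = (7.1)² + 2(9.81)(43) = 894.07
v = √894.07 = 29.90 m/s

v = 30 m/s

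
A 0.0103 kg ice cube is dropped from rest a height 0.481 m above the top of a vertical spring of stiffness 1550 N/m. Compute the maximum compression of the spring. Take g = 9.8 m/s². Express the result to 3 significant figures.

Take the reference level at the top of the uncompressed spring. At max compression the cube has fallen H + x and is momentarily at rest:
mg(H + x) = ½kx²
½(1550)x² − (0.0103)(9.8)x − (0.0103)(9.8)(0.481) = 0
775.0x² − 0.1009x − 0.04855 = 0
x = [0.1009 + √(0.01019 + 150.51)]/(2 × 775.0) = 0.007980 m

x = 0.00798 m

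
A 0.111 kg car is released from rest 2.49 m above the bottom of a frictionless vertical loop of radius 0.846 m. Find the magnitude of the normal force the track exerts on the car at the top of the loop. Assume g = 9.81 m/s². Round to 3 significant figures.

N = 0.965 N

Energy from release to top (height 2r): mgh = ½mv_top² + mg(2r)
v_top² = 2g(h − 2r) = 2(9.81)(2.49 − 1.692) = 15.657 m²/s²
At the top, both N and weight point toward the centre: N + mg = mv_top²/r
N = m(v_top²/r − g) = 0.111(15.657/0.846 − 9.81) = 0.9653 N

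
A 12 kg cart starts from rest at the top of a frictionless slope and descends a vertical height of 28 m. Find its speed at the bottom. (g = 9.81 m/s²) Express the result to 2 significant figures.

By conservation of mechanical energy, mgh = ½mv²
The mass cancels from both sides.
v = √(2gh) = √(2 × 9.81 × 28) = √549.36 = 23.44 m/s

v = 23 m/s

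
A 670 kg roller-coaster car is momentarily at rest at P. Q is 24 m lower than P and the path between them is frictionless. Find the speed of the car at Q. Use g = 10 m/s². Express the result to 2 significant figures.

v = 22 m/s

Mechanical energy is conserved (no friction): mgh = ½mv²
The mass cancels from both sides.
v = √(2gh) = √(2 × 10 × 24) = √480.00 = 21.91 m/s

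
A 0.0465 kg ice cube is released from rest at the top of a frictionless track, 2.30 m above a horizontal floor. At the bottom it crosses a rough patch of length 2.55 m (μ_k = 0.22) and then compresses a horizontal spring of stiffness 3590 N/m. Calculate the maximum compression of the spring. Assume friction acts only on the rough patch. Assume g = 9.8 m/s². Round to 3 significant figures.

x = 0.0210 m

Initial energy: E₁ = mgh = (0.0465)(9.8)(2.30) = 1.0481 J
Friction removes W_f = μ_k mg d = (0.22)(0.0465)(9.8)(2.55) = 0.2556 J
Energy reaching the spring: E = 1.0481 − 0.2556 = 0.79246 J
At max compression ½kx² = E ⇒ x = √(2E/k) = √(2 × 0.79246/3590) = 0.02101 m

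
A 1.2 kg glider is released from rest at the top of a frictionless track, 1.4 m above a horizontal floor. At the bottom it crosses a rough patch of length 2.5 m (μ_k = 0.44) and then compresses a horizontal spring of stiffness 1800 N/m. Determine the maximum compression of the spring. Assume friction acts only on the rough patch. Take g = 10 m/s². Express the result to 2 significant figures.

x = 0.063 m

Initial energy: E₁ = mgh = (1.2)(10)(1.4) = 16.800 J
Friction removes W_f = μ_k mg d = (0.44)(1.2)(10)(2.5) = 13.20 J
Energy reaching the spring: E = 16.800 − 13.20 = 3.6000 J
At max compression ½kx² = E ⇒ x = √(2E/k) = √(2 × 3.6000/1800) = 0.06325 m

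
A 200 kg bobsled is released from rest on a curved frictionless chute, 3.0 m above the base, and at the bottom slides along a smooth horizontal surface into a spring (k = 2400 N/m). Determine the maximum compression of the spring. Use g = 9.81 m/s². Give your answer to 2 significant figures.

At max compression the bobsled is momentarily at rest: mgh = ½kx²
x = √(2mgh/k) = √(2 × 200 × 9.81 × 3.0 / 2400) = 2.215 m

x = 2.2 m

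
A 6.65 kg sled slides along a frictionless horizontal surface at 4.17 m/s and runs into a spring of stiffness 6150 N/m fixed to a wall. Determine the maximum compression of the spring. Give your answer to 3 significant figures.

All KE is stored as spring PE at maximum compression: ½mv² = ½kx²
x = v√(m/k) = 4.17 × √(6.65/6150) = 0.1371 m

x = 0.137 m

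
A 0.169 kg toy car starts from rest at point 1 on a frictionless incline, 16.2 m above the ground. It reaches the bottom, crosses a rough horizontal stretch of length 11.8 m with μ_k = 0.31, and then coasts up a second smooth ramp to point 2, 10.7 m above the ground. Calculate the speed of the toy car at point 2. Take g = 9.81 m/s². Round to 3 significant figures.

Energy at 1: mgh₁ = (0.169)(9.81)(16.2) = 26.858 J
Friction loss: W_f = μ_k mg d = 6.065 J
At 2: ½mv² + mgh₂ = mgh₁ − W_f
½mv² = 26.858 − 6.065 − 17.739 = 3.0538 J
v = √(2 × 3.0538/0.169) = 6.012 m/s

v = 6.01 m/s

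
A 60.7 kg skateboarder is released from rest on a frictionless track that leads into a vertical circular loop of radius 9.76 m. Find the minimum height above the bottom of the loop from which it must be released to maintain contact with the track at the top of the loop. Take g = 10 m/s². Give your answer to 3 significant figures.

h = 24.4 m

At the top, for minimum speed gravity alone supplies the centripetal force: mg = mv_top²/r ⇒ v_top² = gr = 97.60 m²/s²
Energy conservation from release height h to the top (height 2r): mgh = ½mv_top² + mg(2r)
h = v_top²/(2g) + 2r = r/2 + 2r = 5r/2 = 24.40 m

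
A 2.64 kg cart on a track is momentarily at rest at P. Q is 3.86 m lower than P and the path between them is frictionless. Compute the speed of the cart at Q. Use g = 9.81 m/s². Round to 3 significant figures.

v = 8.70 m/s

Energy conservation between the two points: mgh = ½mv²
v = √(2gh) = √(2 × 9.81 × 3.86) = √75.733 = 8.702 m/s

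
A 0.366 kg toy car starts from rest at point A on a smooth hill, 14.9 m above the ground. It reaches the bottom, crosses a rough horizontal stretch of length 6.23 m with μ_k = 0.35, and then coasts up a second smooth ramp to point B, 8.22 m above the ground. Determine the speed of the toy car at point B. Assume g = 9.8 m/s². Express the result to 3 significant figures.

v = 9.39 m/s

Energy at A: mgh₁ = (0.366)(9.8)(14.9) = 53.443 J
Friction loss: W_f = μ_k mg d = 7.821 J
At B: ½mv² + mgh₂ = mgh₁ − W_f
½mv² = 53.443 − 7.821 − 29.483 = 16.139 J
v = √(2 × 16.139/0.366) = 9.391 m/s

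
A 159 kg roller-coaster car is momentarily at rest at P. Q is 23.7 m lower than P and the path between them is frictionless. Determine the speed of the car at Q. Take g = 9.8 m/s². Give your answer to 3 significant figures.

v = 21.6 m/s

Mechanical energy is conserved (no friction): mgh = ½mv²
The mass cancels from both sides.
v = √(2gh) = √(2 × 9.8 × 23.7) = √464.52 = 21.55 m/s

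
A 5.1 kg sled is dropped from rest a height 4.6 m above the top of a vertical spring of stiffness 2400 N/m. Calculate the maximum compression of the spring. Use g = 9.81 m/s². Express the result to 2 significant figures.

x = 0.46 m

Let x be the compression. The total drop is H + x, and the sled is instantaneously at rest at max compression, so energy conservation gives:
mg(H + x) = ½kx²
½(2400)x² − (5.1)(9.81)x − (5.1)(9.81)(4.6) = 0
1200x² − 50.03x − 230.1 = 0
x = [50.03 + √(2503 + 1.1047e+06)]/(2 × 1200) = 0.4593 m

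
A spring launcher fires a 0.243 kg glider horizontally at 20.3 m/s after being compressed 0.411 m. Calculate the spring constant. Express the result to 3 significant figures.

Energy stored in the spring equals the launch KE: ½kx² = ½mv²
k = mv²/x² = (0.243)(20.3)²/(0.411)² = 592.8 N/m

k = 593 N/m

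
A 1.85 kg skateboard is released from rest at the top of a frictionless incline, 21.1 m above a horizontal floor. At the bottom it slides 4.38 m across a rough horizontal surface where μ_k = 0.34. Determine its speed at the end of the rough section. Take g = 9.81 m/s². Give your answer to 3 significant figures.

v = 19.6 m/s

Energy at the top = energy at the end + work done against friction:
mgh = ½mv² + μ_k m g d
W_f = μ_k mg d = (0.34)(1.85)(9.81)(4.38) = 27.03 J
½mv² = mgh − W_f = 382.93 − 27.03 = 355.91 J
v = √(2 × 355.91/1.85) = 19.62 m/s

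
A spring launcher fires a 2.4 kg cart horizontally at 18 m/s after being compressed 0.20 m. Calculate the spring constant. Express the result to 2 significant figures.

Spring PE at full compression equals KE at release: ½kx² = ½mv²
k = mv²/x² = (2.4)(18)²/(0.20)² = 19440 N/m

k = 19000 N/m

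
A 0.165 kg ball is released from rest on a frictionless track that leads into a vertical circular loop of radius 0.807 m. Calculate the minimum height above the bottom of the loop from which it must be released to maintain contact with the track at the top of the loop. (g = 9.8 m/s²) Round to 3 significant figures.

h = 2.02 m

At the top, for minimum speed gravity alone supplies the centripetal force: mg = mv_top²/r ⇒ v_top² = gr = 7.909 m²/s²
Energy conservation from release height h to the top (height 2r): mgh = ½mv_top² + mg(2r)
h = v_top²/(2g) + 2r = r/2 + 2r = 5r/2 = 2.018 m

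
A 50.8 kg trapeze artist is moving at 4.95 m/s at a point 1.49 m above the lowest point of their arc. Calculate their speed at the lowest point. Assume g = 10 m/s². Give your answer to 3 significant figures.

By conservation of mechanical energy, ½mv₀² + mgh = ½mv²
v² = v₀² + 2gh = (4.95)² + 2(10)(1.49) = 54.303
v = √54.303 = 7.369 m/s

v = 7.37 m/s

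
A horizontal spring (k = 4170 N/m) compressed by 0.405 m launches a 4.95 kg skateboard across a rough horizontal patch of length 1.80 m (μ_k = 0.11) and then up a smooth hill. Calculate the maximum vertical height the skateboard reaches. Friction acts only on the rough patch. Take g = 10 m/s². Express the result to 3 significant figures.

h = 6.71 m

Spring energy: E₀ = ½kx² = ½(4170)(0.405)² = 341.99 J
Friction: W_f = μ_k mg d = (0.11)(4.95)(10)(1.80) = 9.801 J
Energy at base of ramp: E = 341.99 − 9.801 = 332.19 J
At max height all remaining energy is PE: mgh = E ⇒ h = E/(mg) = 332.19/(4.95 × 10) = 6.711 m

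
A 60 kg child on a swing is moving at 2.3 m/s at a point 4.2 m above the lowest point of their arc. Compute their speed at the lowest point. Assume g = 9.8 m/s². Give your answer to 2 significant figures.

v = 9.4 m/s

Energy conservation between the two points: ½mv₀² + mgh = ½mv²
v² = v₀² + 2gh = (2.3)² + 2(9.8)(4.2) = 87.610
v = √87.610 = 9.360 m/s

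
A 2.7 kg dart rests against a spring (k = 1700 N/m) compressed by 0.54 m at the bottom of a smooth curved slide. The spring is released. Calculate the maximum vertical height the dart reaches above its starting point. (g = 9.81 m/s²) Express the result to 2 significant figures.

All spring PE becomes gravitational PE at the highest point: ½kx² = mgh
h = kx²/(2mg) = (1700)(0.54)²/(2 × 2.7 × 9.81) = 9.358 m

h = 9.4 m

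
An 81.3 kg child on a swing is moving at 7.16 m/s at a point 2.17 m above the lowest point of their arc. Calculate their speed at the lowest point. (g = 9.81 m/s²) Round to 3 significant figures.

v = 9.69 m/s

Energy conservation between the two points: ½mv₀² + mgh = ½mv²
v² = v₀² + 2gh = (7.16)² + 2(9.81)(2.17) = 93.841
v = √93.841 = 9.687 m/s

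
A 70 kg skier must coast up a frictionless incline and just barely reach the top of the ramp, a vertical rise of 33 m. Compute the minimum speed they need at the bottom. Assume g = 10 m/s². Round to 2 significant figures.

At the top they are momentarily at rest, so all KE converts to PE: ½mv² = mgh
v = √(2gh) = √(2 × 10 × 33) = 25.69 m/s

v = 26 m/s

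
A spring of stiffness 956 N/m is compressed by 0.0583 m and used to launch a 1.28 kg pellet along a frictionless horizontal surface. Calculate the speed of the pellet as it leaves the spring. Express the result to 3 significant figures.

Spring PE converts entirely to kinetic energy: ½kx² = ½mv²
v = x√(k/m) = 0.0583 × √(956/1.28) = 1.593 m/s

v = 1.59 m/s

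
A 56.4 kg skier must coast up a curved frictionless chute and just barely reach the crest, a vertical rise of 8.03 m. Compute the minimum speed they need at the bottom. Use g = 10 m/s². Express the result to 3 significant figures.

v = 12.7 m/s

At the top they are momentarily at rest, so all KE converts to PE: ½mv² = mgh
v = √(2gh) = √(2 × 10 × 8.03) = 12.67 m/s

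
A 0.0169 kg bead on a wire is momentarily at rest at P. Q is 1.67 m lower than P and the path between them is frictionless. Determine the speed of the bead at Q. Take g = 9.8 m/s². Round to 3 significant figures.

v = 5.72 m/s

By conservation of mechanical energy, mgh = ½mv²
v = √(2gh) = √(2 × 9.8 × 1.67) = √32.732 = 5.721 m/s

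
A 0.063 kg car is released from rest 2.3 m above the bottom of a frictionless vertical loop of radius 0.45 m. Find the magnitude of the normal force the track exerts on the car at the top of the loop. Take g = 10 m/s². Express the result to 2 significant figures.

N = 3.3 N

Energy from release to top (height 2r): mgh = ½mv_top² + mg(2r)
v_top² = 2g(h − 2r) = 2(10)(2.3 − 0.9000) = 28.000 m²/s²
At the top, both N and weight point toward the centre: N + mg = mv_top²/r
N = m(v_top²/r − g) = 0.063(28.000/0.45 − 10) = 3.290 N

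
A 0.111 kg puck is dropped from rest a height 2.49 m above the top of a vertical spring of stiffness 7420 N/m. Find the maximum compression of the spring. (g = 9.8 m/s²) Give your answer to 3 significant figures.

Let x be the compression. The total drop is H + x, and the puck is instantaneously at rest at max compression, so energy conservation gives:
mg(H + x) = ½kx²
½(7420)x² − (0.111)(9.8)x − (0.111)(9.8)(2.49) = 0
3710x² − 1.088x − 2.709 = 0
x = [1.088 + √(1.183 + 40196)]/(2 × 3710) = 0.02717 m

x = 0.0272 m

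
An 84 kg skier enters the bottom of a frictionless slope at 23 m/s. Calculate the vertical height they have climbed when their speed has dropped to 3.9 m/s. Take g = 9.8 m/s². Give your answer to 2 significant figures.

h = 26 m

Energy balance between the two points: ½mv₁² = ½mv₂² + mgh
h = (v₁² − v₂²)/(2g) = (23² − 3.9²)/(2 × 9.8) = 26.21 m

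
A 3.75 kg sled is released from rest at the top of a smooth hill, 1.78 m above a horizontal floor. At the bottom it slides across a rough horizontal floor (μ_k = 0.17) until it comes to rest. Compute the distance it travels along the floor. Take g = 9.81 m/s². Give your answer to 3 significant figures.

Applying the work–energy principle:
At rest all PE has been dissipated by friction: mgh = μ_k m g d
d = h/μ_k = 1.78/0.17 = 10.47 m

d = 10.5 m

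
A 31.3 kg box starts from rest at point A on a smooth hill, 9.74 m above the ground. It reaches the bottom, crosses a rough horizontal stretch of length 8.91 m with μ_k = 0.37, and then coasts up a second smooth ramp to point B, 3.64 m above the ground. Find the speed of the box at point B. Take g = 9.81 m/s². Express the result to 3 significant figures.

v = 7.42 m/s

Energy at A: mgh₁ = (31.3)(9.81)(9.74) = 2990.7 J
Friction loss: W_f = μ_k mg d = 1012 J
At B: ½mv² + mgh₂ = mgh₁ − W_f
½mv² = 2990.7 − 1012 − 1117.7 = 860.76 J
v = √(2 × 860.76/31.3) = 7.416 m/s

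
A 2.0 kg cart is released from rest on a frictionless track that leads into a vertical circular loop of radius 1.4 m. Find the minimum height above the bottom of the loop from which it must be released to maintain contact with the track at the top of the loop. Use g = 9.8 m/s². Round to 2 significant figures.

h = 3.5 m

At the top, for minimum speed gravity alone supplies the centripetal force: mg = mv_top²/r ⇒ v_top² = gr = 13.72 m²/s²
Energy conservation from release height h to the top (height 2r): mgh = ½mv_top² + mg(2r)
h = v_top²/(2g) + 2r = r/2 + 2r = 5r/2 = 3.500 m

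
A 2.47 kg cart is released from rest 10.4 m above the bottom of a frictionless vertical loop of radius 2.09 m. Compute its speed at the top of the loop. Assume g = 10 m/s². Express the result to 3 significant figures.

Energy conservation: mgh = ½mv_top² + mg(2r)
v_top² = 2g(h − 2r) = 2(10)(10.4 − 4.180) = 124.4
v_top = 11.15 m/s

v = 11.2 m/s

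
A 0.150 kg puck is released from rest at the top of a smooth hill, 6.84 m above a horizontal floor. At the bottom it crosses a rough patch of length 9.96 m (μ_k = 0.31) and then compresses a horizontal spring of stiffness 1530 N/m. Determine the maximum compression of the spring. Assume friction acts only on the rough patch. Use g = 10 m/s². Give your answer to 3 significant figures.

x = 0.0858 m

Initial energy: E₁ = mgh = (0.150)(10)(6.84) = 10.260 J
Friction removes W_f = μ_k mg d = (0.31)(0.150)(10)(9.96) = 4.631 J
Energy reaching the spring: E = 10.260 − 4.631 = 5.6286 J
At max compression ½kx² = E ⇒ x = √(2E/k) = √(2 × 5.6286/1530) = 0.08578 m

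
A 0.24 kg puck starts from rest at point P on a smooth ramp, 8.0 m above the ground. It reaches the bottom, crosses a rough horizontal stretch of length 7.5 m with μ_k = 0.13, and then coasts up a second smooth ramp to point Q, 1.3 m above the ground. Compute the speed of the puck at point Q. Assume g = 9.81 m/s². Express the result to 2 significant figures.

Energy at P: mgh₁ = (0.24)(9.81)(8.0) = 18.835 J
Friction loss: W_f = μ_k mg d = 2.296 J
At Q: ½mv² + mgh₂ = mgh₁ − W_f
½mv² = 18.835 − 2.296 − 3.0607 = 13.479 J
v = √(2 × 13.479/0.24) = 10.60 m/s

v = 11 m/s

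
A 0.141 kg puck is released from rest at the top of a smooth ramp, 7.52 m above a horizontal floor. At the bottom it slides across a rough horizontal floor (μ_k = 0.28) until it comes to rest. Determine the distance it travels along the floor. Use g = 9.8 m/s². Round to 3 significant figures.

d = 26.9 m

Applying the work–energy principle:
At rest all PE has been dissipated by friction: mgh = μ_k m g d
d = h/μ_k = 7.52/0.28 = 26.86 m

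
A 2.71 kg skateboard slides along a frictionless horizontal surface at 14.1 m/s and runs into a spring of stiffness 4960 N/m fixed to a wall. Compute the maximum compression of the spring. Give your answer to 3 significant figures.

x = 0.330 m

At max compression the skateboard is momentarily at rest: ½mv² = ½kx²
x = v√(m/k) = 14.1 × √(2.71/4960) = 0.3296 m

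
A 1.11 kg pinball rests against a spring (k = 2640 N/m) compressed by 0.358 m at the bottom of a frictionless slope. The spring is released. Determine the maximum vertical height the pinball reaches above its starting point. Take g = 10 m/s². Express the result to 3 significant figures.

h = 15.2 m

Energy conservation from release to the highest point: ½kx² = mgh
h = kx²/(2mg) = (2640)(0.358)²/(2 × 1.11 × 10) = 15.24 m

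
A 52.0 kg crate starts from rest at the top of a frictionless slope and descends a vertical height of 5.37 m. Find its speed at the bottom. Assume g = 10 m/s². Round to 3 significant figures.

v = 10.4 m/s

Energy conservation between the two points: mgh = ½mv²
v = √(2gh) = √(2 × 10 × 5.37) = √107.40 = 10.36 m/s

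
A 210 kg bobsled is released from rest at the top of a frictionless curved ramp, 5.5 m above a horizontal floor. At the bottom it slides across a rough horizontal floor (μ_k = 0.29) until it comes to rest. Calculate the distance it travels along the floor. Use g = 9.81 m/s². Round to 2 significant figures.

Applying the work–energy principle:
At rest all PE has been dissipated by friction: mgh = μ_k m g d
d = h/μ_k = 5.5/0.29 = 18.97 m

d = 19 m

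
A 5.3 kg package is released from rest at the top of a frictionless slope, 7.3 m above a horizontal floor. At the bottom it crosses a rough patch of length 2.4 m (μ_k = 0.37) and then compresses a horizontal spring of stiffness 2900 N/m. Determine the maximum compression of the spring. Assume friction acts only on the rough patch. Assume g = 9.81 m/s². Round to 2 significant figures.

Initial energy: E₁ = mgh = (5.3)(9.81)(7.3) = 379.55 J
Friction removes W_f = μ_k mg d = (0.37)(5.3)(9.81)(2.4) = 46.17 J
Energy reaching the spring: E = 379.55 − 46.17 = 333.38 J
At max compression ½kx² = E ⇒ x = √(2E/k) = √(2 × 333.38/2900) = 0.4795 m

x = 0.48 m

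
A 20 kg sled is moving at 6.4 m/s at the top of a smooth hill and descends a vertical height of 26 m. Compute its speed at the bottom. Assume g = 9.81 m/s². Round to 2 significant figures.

v = 23 m/s

Equating total energy at the two states: ½mv₀² + mgh = ½mv²
v² = v₀² + 2gh = (6.4)² + 2(9.81)(26) = 551.08
v = √551.08 = 23.48 m/s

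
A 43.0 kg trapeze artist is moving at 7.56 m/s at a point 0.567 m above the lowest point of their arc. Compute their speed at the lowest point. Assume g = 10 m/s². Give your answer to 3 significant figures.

v = 8.28 m/s

Equating total energy at the two states: ½mv₀² + mgh = ½mv²
v² = v₀² + 2gh = (7.56)² + 2(10)(0.567) = 68.494
v = √68.494 = 8.276 m/s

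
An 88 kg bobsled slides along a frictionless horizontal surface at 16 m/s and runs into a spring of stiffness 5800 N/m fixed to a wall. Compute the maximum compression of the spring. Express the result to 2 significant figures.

At max compression the bobsled is momentarily at rest: ½mv² = ½kx²
x = v√(m/k) = 16 × √(88/5800) = 1.971 m

x = 2.0 m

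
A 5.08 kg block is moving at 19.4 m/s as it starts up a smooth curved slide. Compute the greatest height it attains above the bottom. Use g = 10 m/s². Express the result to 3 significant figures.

By energy conservation, ½mv² = mgh
h = v²/(2g) = 19.4²/(2 × 10) = 18.82 m

h = 18.8 m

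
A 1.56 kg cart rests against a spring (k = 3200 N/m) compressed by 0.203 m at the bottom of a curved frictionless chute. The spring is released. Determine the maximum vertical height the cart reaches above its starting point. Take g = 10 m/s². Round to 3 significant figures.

h = 4.23 m

At maximum height the cart is at rest, so ½kx² = mgh
h = kx²/(2mg) = (3200)(0.203)²/(2 × 1.56 × 10) = 4.227 m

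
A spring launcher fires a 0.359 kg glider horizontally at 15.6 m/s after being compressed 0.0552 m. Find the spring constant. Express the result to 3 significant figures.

k = 28700 N/m

Spring PE at full compression equals KE at release: ½kx² = ½mv²
k = mv²/x² = (0.359)(15.6)²/(0.0552)² = 28672 N/m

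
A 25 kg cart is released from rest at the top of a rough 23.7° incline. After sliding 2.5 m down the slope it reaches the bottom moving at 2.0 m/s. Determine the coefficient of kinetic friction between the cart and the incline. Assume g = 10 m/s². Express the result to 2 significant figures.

The energy dissipated by friction is the PE lost minus the KE gained:
mgL sinθ = 251.22 J; ½mv² = 50.000 J
W_f = 251.22 − 50.000 = 201.2 J
μ_k = W_f/(mg cosθ · L) = 201.2/(228.9 × 2.5) = 0.3516

μ_k = 0.35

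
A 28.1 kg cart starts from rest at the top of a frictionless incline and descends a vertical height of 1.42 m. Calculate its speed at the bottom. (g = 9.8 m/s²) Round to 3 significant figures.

Equating total energy at the two states: mgh = ½mv²
v = √(2gh) = √(2 × 9.8 × 1.42) = √27.832 = 5.276 m/s

v = 5.28 m/s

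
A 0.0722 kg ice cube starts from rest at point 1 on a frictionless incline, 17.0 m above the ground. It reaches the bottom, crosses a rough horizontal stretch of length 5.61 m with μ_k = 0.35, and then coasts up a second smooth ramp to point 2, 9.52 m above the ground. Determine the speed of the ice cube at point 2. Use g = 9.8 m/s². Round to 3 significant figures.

v = 10.4 m/s

Energy at 1: mgh₁ = (0.0722)(9.8)(17.0) = 12.029 J
Friction loss: W_f = μ_k mg d = 1.389 J
At 2: ½mv² + mgh₂ = mgh₁ − W_f
½mv² = 12.029 − 1.389 − 6.7360 = 3.9033 J
v = √(2 × 3.9033/0.0722) = 10.40 m/s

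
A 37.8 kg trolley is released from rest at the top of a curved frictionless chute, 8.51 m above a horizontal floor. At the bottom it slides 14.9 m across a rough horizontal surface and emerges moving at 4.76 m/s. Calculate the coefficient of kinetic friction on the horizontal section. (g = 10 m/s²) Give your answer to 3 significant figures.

μ_k = 0.495

Energy bookkeeping (friction removes W_f = μ_k N d):
mgh = ½mv² + μ_k m g d
mgh = 3216.8 J; ½mv² = 428.23 J
W_f = 3216.8 − 428.23 = 2789 J
μ_k = W_f/(mg·d) = 2789/(378.0 × 14.9) = 0.4951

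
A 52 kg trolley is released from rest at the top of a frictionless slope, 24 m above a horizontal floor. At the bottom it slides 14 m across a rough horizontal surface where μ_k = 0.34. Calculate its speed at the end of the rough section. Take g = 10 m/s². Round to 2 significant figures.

v = 20 m/s

Energy at the top = energy at the end + work done against friction:
mgh = ½mv² + μ_k m g d
W_f = μ_k mg d = (0.34)(52)(10)(14) = 2475 J
½mv² = mgh − W_f = 12480 − 2475 = 10005 J
v = √(2 × 10005/52) = 19.62 m/s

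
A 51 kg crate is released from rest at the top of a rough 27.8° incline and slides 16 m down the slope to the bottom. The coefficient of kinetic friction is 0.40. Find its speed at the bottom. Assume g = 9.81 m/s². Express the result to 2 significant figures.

Work–energy: mg(L sinθ) − μ_k(mg cosθ)L = ½mv²
mgh = mgL sinθ = (51)(9.81)(16)sin27.8° = 3733.4 J
W_f = μ_k mg cosθ · L = (0.40)(51)(9.81)cos27.8°·16 = 2832 J
½mv² = 3733.4 − 2832 = 900.99 J
v = √(2 × 900.99/51) = 5.944 m/s

v = 5.9 m/s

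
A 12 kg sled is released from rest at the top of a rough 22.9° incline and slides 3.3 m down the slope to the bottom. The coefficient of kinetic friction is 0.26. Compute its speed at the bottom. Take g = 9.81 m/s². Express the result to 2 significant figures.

Energy: mgh = ½mv² + W_f, with h = L sinθ and W_f = μ_k (mg cosθ) L
mgh = mgL sinθ = (12)(9.81)(3.3)sin22.9° = 151.17 J
W_f = μ_k mg cosθ · L = (0.26)(12)(9.81)cos22.9°·3.3 = 93.04 J
½mv² = 151.17 − 93.04 = 58.122 J
v = √(2 × 58.122/12) = 3.112 m/s

v = 3.1 m/s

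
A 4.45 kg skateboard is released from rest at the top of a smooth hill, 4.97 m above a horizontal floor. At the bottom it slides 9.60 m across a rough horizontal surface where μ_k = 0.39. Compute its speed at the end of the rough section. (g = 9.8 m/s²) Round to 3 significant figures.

v = 4.90 m/s

Applying the work–energy principle:
mgh = ½mv² + μ_k m g d
W_f = μ_k mg d = (0.39)(4.45)(9.8)(9.60) = 163.3 J
½mv² = mgh − W_f = 216.74 − 163.3 = 53.466 J
v = √(2 × 53.466/4.45) = 4.902 m/s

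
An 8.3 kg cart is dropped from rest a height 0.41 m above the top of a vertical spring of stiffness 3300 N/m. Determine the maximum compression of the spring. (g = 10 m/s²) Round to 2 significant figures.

Let x be the compression. The total drop is H + x, and the cart is instantaneously at rest at max compression, so energy conservation gives:
mg(H + x) = ½kx²
½(3300)x² − (8.3)(10)x − (8.3)(10)(0.41) = 0
1650x² − 83.00x − 34.03 = 0
x = [83.00 + √(6889 + 224598)]/(2 × 1650) = 0.1709 m

x = 0.17 m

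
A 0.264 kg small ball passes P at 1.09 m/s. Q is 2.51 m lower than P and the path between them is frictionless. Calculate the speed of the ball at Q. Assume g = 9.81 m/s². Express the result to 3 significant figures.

Energy conservation between the two points: ½mv₀² + mgh = ½mv²
v² = v₀² + 2gh = (1.09)² + 2(9.81)(2.51) = 50.434
v = √50.434 = 7.102 m/s

v = 7.10 m/s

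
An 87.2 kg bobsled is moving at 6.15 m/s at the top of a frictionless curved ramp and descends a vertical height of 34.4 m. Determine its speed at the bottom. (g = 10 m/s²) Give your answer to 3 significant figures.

Mechanical energy is conserved (no friction): ½mv₀² + mgh = ½mv²
v² = v₀² + 2gh = (6.15)² + 2(10)(34.4) = 725.82
v = √725.82 = 26.94 m/s

v = 26.9 m/s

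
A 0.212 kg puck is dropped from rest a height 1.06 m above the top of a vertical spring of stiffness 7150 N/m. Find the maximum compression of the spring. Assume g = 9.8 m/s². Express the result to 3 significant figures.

x = 0.0251 m

Let x be the compression. The total drop is H + x, and the puck is instantaneously at rest at max compression, so energy conservation gives:
mg(H + x) = ½kx²
½(7150)x² − (0.212)(9.8)x − (0.212)(9.8)(1.06) = 0
3575x² − 2.078x − 2.202 = 0
x = [2.078 + √(4.316 + 31492)]/(2 × 3575) = 0.02511 m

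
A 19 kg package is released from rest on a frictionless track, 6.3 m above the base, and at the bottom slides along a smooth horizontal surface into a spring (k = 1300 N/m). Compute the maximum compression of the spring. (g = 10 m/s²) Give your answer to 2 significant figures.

At max compression the package is momentarily at rest: mgh = ½kx²
x = √(2mgh/k) = √(2 × 19 × 10 × 6.3 / 1300) = 1.357 m

x = 1.4 m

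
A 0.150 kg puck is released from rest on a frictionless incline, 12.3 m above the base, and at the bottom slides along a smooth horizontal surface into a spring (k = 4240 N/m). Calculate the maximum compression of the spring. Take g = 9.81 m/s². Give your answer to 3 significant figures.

At max compression the puck is momentarily at rest: mgh = ½kx²
x = √(2mgh/k) = √(2 × 0.150 × 9.81 × 12.3 / 4240) = 0.09240 m

x = 0.0924 m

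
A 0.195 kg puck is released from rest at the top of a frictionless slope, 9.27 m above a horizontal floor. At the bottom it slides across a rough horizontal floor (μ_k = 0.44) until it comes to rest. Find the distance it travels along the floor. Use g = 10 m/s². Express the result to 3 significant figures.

Energy at the top = energy at the end + work done against friction:
At rest all PE has been dissipated by friction: mgh = μ_k m g d
d = h/μ_k = 9.27/0.44 = 21.07 m

d = 21.1 m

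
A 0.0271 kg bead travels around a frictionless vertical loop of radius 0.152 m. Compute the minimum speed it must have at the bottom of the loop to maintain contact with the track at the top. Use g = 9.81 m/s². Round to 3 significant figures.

v = 2.73 m/s

At the top: mg = mv_top²/r ⇒ v_top² = gr = 1.491 m²/s²
Energy from bottom to top (height 2r): ½mv_bot² = ½mv_top² + mg(2r)
v_bot² = gr + 4gr = 5gr = 7.456
v_bot = √(5gr) = 2.730 m/s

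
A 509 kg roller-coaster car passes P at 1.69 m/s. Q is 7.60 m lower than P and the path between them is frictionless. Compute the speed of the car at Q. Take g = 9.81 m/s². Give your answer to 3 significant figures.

Energy conservation between the two points: ½mv₀² + mgh = ½mv²
v² = v₀² + 2gh = (1.69)² + 2(9.81)(7.60) = 151.97
v = √151.97 = 12.33 m/s

v = 12.3 m/s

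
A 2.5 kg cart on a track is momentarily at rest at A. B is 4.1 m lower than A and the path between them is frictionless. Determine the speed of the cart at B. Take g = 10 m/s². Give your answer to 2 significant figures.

v = 9.1 m/s

Equating total energy at the two states: mgh = ½mv²
v = √(2gh) = √(2 × 10 × 4.1) = √82.000 = 9.055 m/s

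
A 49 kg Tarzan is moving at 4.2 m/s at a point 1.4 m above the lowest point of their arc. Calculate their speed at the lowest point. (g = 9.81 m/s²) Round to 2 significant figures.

v = 6.7 m/s

Equating total energy at the two states: ½mv₀² + mgh = ½mv²
The mass cancels from both sides.
v² = v₀² + 2gh = (4.2)² + 2(9.81)(1.4) = 45.108
v = √45.108 = 6.716 m/s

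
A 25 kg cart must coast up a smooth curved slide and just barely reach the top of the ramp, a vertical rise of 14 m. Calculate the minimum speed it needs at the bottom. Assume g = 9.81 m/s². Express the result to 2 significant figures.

v = 17 m/s

At the top it is momentarily at rest, so all KE converts to PE: ½mv² = mgh
v = √(2gh) = √(2 × 9.81 × 14) = 16.57 m/s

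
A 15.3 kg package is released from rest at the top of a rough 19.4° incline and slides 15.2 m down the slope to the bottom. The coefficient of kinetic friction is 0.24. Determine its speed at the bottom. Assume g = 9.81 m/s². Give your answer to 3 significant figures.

v = 5.62 m/s

Work–energy: mg(L sinθ) − μ_k(mg cosθ)L = ½mv²
mgh = mgL sinθ = (15.3)(9.81)(15.2)sin19.4° = 757.80 J
W_f = μ_k mg cosθ · L = (0.24)(15.3)(9.81)cos19.4°·15.2 = 516.5 J
½mv² = 757.80 − 516.5 = 241.35 J
v = √(2 × 241.35/15.3) = 5.617 m/s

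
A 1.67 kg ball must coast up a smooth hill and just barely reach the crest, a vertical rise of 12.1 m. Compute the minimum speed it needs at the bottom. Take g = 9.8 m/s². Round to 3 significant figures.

v = 15.4 m/s

At the top it is momentarily at rest, so all KE converts to PE: ½mv² = mgh
v = √(2gh) = √(2 × 9.8 × 12.1) = 15.40 m/s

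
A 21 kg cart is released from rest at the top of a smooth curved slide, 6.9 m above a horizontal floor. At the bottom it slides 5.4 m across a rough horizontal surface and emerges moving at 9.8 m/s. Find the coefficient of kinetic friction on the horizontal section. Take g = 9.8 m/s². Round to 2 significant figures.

μ_k = 0.37

Energy at the top = energy at the end + work done against friction:
mgh = ½mv² + μ_k m g d
mgh = 1420.0 J; ½mv² = 1008.4 J
W_f = 1420.0 − 1008.4 = 411.6 J
μ_k = W_f/(mg·d) = 411.6/(205.8 × 5.4) = 0.3704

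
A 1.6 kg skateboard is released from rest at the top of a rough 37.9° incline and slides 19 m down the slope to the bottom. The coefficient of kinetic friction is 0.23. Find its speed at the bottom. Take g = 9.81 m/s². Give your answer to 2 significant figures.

v = 13 m/s

Work–energy: mg(L sinθ) − μ_k(mg cosθ)L = ½mv²
mgh = mgL sinθ = (1.6)(9.81)(19)sin37.9° = 183.19 J
W_f = μ_k mg cosθ · L = (0.23)(1.6)(9.81)cos37.9°·19 = 54.12 J
½mv² = 183.19 − 54.12 = 129.07 J
v = √(2 × 129.07/1.6) = 12.70 m/s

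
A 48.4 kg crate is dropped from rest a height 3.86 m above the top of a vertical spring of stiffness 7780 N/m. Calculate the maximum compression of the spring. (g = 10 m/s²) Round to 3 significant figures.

Take the reference level at the top of the uncompressed spring. At max compression the crate has fallen H + x and is momentarily at rest:
mg(H + x) = ½kx²
½(7780)x² − (48.4)(10)x − (48.4)(10)(3.86) = 0
3890x² − 484.0x − 1868 = 0
x = [484.0 + √(234256 + 2.9070e+07)]/(2 × 3890) = 0.7580 m

x = 0.758 m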